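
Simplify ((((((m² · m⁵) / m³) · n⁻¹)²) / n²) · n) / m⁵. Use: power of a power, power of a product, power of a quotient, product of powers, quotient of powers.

m³·n⁻³

((((((m² · m⁵) / m³) · n⁻¹)²) / n²) · n) / m⁵
= ((((((m² · m⁵) / m³)²) · ((n⁻¹)²)) / n²) · n) / m⁵    [power of a product]
= ((((((m² · m⁵)²) / ((m³)²)) · ((n⁻¹)²)) / n²) · n) / m⁵    [power of a quotient]
= (((((((m²)²) · ((m⁵)²)) / ((m³)²)) · ((n⁻¹)²)) / n²) · n) / m⁵    [power of a product]
= (((((m⁴ · ((m⁵)²)) / ((m³)²)) · ((n⁻¹)²)) / n²) · n) / m⁵    [power of a power]
= (((((m⁴ · m¹⁰) / ((m³)²)) · ((n⁻¹)²)) / n²) · n) / m⁵    [power of a power]
= ((((m¹⁴ / ((m³)²)) · ((n⁻¹)²)) / n²) · n) / m⁵    [product of powers]
= ((((m¹⁴ / m⁶) · ((n⁻¹)²)) / n²) · n) / m⁵    [power of a power]
= (((m⁸ · ((n⁻¹)²)) / n²) · n) / m⁵    [quotient of powers]
= (((m⁸ · n⁻²) / n²) · n) / m⁵    [power of a power]
= m³·n⁻³    [quotient of powers; product of powers]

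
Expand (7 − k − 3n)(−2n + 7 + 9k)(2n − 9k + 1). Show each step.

(7 − k − 3n)(−2n + 7 + 9k)(2n − 9k + 1)
= (−14n + 49 + 63k + 2kn − 7k − 9k^2 + 6n^2 − 21n − 27kn)(2n − 9k + 1)    [distributive law]
= (−35n + 49 + 56k − 25kn − 9k^2 + 6n^2)(2n − 9k + 1)    [combine like terms]
= −70n^2 + 315kn − 35n + 98n − 441k + 49 + 112kn − 504k^2 + 56k − 50kn^2 + 225k^2n − 25kn − 18k^2n + 81k^3 − 9k^2 + 12n^3 − 54kn^2 + 6n^2    [distributive law]
= −64n^2 + 402kn + 63n − 385k + 49 − 513k^2 − 104kn^2 + 207k^2n + 81k^3 + 12n^3    [combine like terms]

−64n^2 + 402kn + 63n − 385k + 49 − 513k^2 − 104kn^2 + 207k^2n + 81k^3 + 12n^3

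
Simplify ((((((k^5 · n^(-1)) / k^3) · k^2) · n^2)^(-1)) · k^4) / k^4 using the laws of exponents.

k^(-4)·n^(-1)

((((((k^5 · n^(-1)) / k^3) · k^2) · n^2)^(-1)) · k^4) / k^4
= ((((((k^5 · n^(-1)) / k^3) · k^2)^(-1)) · ((n^2)^(-1))) · k^4) / k^4    [power of a product]
= ((((((k^5 · n^(-1)) / k^3)^(-1)) · ((k^2)^(-1))) · ((n^2)^(-1))) · k^4) / k^4    [power of a product]
= ((((((k^5 · n^(-1))^(-1)) / ((k^3)^(-1))) · ((k^2)^(-1))) · ((n^2)^(-1))) · k^4) / k^4    [power of a quotient]
= (((((((k^5)^(-1)) · ((n^(-1))^(-1))) / ((k^3)^(-1))) · ((k^2)^(-1))) · ((n^2)^(-1))) · k^4) / k^4    [power of a product]
= (((((k^(-5) · ((n^(-1))^(-1))) / ((k^3)^(-1))) · ((k^2)^(-1))) · ((n^2)^(-1))) · k^4) / k^4    [power of a power]
= (((((k^(-5) · n) / ((k^3)^(-1))) · ((k^2)^(-1))) · ((n^2)^(-1))) · k^4) / k^4    [power of a power]
= (((((k^(-5) · n) / k^(-3)) · ((k^2)^(-1))) · ((n^2)^(-1))) · k^4) / k^4    [power of a power]
= (((((k^(-5) · n) / k^(-3)) · k^(-2)) · ((n^2)^(-1))) · k^4) / k^4    [power of a power]
= (((((k^(-5) · n) / k^(-3)) · k^(-2)) · n^(-2)) · k^4) / k^4    [power of a power]
= k^(-4)·n^(-1)    [quotient of powers; product of powers]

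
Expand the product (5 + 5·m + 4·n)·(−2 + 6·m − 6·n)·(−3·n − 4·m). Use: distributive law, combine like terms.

(5 + 5·m + 4·n)·(−2 + 6·m − 6·n)·(−3·n − 4·m)
= (−10 + 30·m − 30·n − 10·m + 30·m² − 30·m·n − 8·n + 24·m·n − 24·n²)·(−3·n − 4·m)    [distributive law]
= (−10 + 20·m − 38·n + 30·m² − 6·m·n − 24·n²)·(−3·n − 4·m)    [combine like terms]
= 30·n + 40·m − 60·m·n − 80·m² + 114·n² + 152·m·n − 90·m²·n − 120·m³ + 18·m·n² + 24·m²·n + 72·n³ + 96·m·n²    [distributive law]
= 30·n + 40·m + 92·m·n − 80·m² + 114·n² − 66·m²·n − 120·m³ + 114·m·n² + 72·n³    [combine like terms]

30·n + 40·m + 92·m·n − 80·m² + 114·n² − 66·m²·n − 120·m³ + 114·m·n² + 72·n³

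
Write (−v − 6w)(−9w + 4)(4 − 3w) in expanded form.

48vw − 27vw^2 − 16v + 288w^2 − 162w^3 − 96w

(−v − 6w)(−9w + 4)(4 − 3w)
= (9vw − 4v + 54w^2 − 24w)(4 − 3w)    [distributive law]
= 36vw − 27vw^2 − 16v + 12vw + 216w^2 − 162w^3 − 96w + 72w^2    [distributive law]
= 48vw − 27vw^2 − 16v + 288w^2 − 162w^3 − 96w    [combine like terms]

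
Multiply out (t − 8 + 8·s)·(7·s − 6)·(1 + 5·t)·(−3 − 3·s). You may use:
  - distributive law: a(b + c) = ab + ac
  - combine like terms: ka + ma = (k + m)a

837·s·t + 699·s^2·t − 15·s·t^2 − 105·s^2·t^2 − 702·t + 90·t^2 + 168·s + 144·s^2 − 144 − 168·s^3 − 840·s^3·t

(t − 8 + 8·s)·(7·s − 6)·(1 + 5·t)·(−3 − 3·s)
= (7·s·t − 6·t − 56·s + 48 + 56·s^2 − 48·s)·(1 + 5·t)·(−3 − 3·s)    [distributive law]
= (7·s·t − 6·t − 104·s + 48 + 56·s^2)·(1 + 5·t)·(−3 − 3·s)    [combine like terms]
= (7·s·t + 35·s·t^2 − 6·t − 30·t^2 − 104·s − 520·s·t + 48 + 240·t + 56·s^2 + 280·s^2·t)·(−3 − 3·s)    [distributive law]
= (−513·s·t + 35·s·t^2 + 234·t − 30·t^2 − 104·s + 48 + 56·s^2 + 280·s^2·t)·(−3 − 3·s)    [combine like terms]
= 1539·s·t + 1539·s^2·t − 105·s·t^2 − 105·s^2·t^2 − 702·t − 702·s·t + 90·t^2 + 90·s·t^2 + 312·s + 312·s^2 − 144 − 144·s − 168·s^2 − 168·s^3 − 840·s^2·t − 840·s^3·t    [distributive law]
= 837·s·t + 699·s^2·t − 15·s·t^2 − 105·s^2·t^2 − 702·t + 90·t^2 + 168·s + 144·s^2 − 144 − 168·s^3 − 840·s^3·t    [combine like terms]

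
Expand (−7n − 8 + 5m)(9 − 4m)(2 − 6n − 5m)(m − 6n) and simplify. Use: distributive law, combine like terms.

(−7n − 8 + 5m)(9 − 4m)(2 − 6n − 5m)(m − 6n)
= (−63n + 28mn − 72 + 32m + 45m − 20m^2)(2 − 6n − 5m)(m − 6n)    [distributive law]
= (−63n + 28mn − 72 + 77m − 20m^2)(2 − 6n − 5m)(m − 6n)    [combine like terms]
= (−126n + 378n^2 + 315mn + 56mn − 168mn^2 − 140m^2n − 144 + 432n + 360m + 154m − 462mn − 385m^2 − 40m^2 + 120m^2n + 100m^3)(m − 6n)    [distributive law]
= (306n + 378n^2 − 91mn − 168mn^2 − 20m^2n − 144 + 514m − 425m^2 + 100m^3)(m − 6n)    [combine like terms]
= 306mn − 1836n^2 + 378mn^2 − 2268n^3 − 91m^2n + 546mn^2 − 168m^2n^2 + 1008mn^3 − 20m^3n + 120m^2n^2 − 144m + 864n + 514m^2 − 3084mn − 425m^3 + 2550m^2n + 100m^4 − 600m^3n    [distributive law]
= −2778mn − 1836n^2 + 924mn^2 − 2268n^3 + 2459m^2n − 48m^2n^2 + 1008mn^3 − 620m^3n − 144m + 864n + 514m^2 − 425m^3 + 100m^4    [combine like terms]

−2778mn − 1836n^2 + 924mn^2 − 2268n^3 + 2459m^2n − 48m^2n^2 + 1008mn^3 − 620m^3n − 144m + 864n + 514m^2 − 425m^3 + 100m^4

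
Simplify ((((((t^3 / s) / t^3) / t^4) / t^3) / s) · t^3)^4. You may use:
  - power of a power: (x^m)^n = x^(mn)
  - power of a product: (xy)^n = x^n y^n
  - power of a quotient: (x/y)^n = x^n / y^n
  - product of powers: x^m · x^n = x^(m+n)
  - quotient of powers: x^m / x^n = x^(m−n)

s^(-8)·t^(-16)

((((((t^3 / s) / t^3) / t^4) / t^3) / s) · t^3)^4
= ((((((t^3 / s) / t^3) / t^4) / t^3) / s)^4) · ((t^3)^4)    [power of a product]
= ((((((t^3 / s) / t^3) / t^4) / t^3)^4) / (s^4)) · ((t^3)^4)    [power of a quotient]
= ((((((t^3 / s) / t^3) / t^4)^4) / ((t^3)^4)) / (s^4)) · ((t^3)^4)    [power of a quotient]
= ((((((t^3 / s) / t^3)^4) / ((t^4)^4)) / ((t^3)^4)) / (s^4)) · ((t^3)^4)    [power of a quotient]
= ((((((t^3 / s)^4) / ((t^3)^4)) / ((t^4)^4)) / ((t^3)^4)) / (s^4)) · ((t^3)^4)    [power of a quotient]
= (((((((t^3)^4) / (s^4)) / ((t^3)^4)) / ((t^4)^4)) / ((t^3)^4)) / (s^4)) · ((t^3)^4)    [power of a quotient]
= (((((t^12 / (s^4)) / ((t^3)^4)) / ((t^4)^4)) / ((t^3)^4)) / (s^4)) · ((t^3)^4)    [power of a power]
= (((((t^12 / s^4) / t^12) / ((t^4)^4)) / ((t^3)^4)) / (s^4)) · ((t^3)^4)    [power of a power]
= (((((t^12 / s^4) / t^12) / t^16) / ((t^3)^4)) / (s^4)) · ((t^3)^4)    [power of a power]
= (((((t^12 / s^4) / t^12) / t^16) / t^12) / (s^4)) · ((t^3)^4)    [power of a power]
= (((((t^12 / s^4) / t^12) / t^16) / t^12) / s^4) · t^12    [power of a power]
= s^(-8)·t^(-16)    [quotient of powers; product of powers]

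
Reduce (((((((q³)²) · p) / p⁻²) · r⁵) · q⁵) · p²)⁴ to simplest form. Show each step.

p²⁰q⁴⁴r²⁰

(((((((q³)²) · p) / p⁻²) · r⁵) · q⁵) · p²)⁴
= (((((((q³)²) · p) / p⁻²) · r⁵) · q⁵)⁴) · ((p²)⁴)    [power of a product]
= (((((((q³)²) · p) / p⁻²) · r⁵)⁴) · ((q⁵)⁴)) · ((p²)⁴)    [power of a product]
= (((((((q³)²) · p) / p⁻²)⁴) · ((r⁵)⁴)) · ((q⁵)⁴)) · ((p²)⁴)    [power of a product]
= (((((((q³)²) · p)⁴) / ((p⁻²)⁴)) · ((r⁵)⁴)) · ((q⁵)⁴)) · ((p²)⁴)    [power of a quotient]
= (((((((q³)²)⁴) · (p⁴)) / ((p⁻²)⁴)) · ((r⁵)⁴)) · ((q⁵)⁴)) · ((p²)⁴)    [power of a product]
= ((((((q³)⁸) · (p⁴)) / ((p⁻²)⁴)) · ((r⁵)⁴)) · ((q⁵)⁴)) · ((p²)⁴)    [power of a power]
= ((((q²⁴ · (p⁴)) / ((p⁻²)⁴)) · ((r⁵)⁴)) · ((q⁵)⁴)) · ((p²)⁴)    [power of a power]
= ((((q²⁴ · p⁴) / p⁻⁸) · ((r⁵)⁴)) · ((q⁵)⁴)) · ((p²)⁴)    [power of a power]
= ((((q²⁴ · p⁴) / p⁻⁸) · r²⁰) · ((q⁵)⁴)) · ((p²)⁴)    [power of a power]
= ((((q²⁴ · p⁴) / p⁻⁸) · r²⁰) · q²⁰) · ((p²)⁴)    [power of a power]
= ((((q²⁴ · p⁴) / p⁻⁸) · r²⁰) · q²⁰) · p⁸    [power of a power]
= p²⁰q⁴⁴r²⁰    [quotient of powers; product of powers]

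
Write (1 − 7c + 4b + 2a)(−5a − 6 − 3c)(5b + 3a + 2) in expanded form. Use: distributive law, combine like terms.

−197ab − 71a² − 52a − 78b − 12 + 171bc + 175ac + 78c + 109abc + 87a²c + 105bc² + 63ac² + 42c² − 100ab² − 110a²b − 120b² − 60b²c − 30a³

(1 − 7c + 4b + 2a)(−5a − 6 − 3c)(5b + 3a + 2)
= (−5a − 6 − 3c + 35ac + 42c + 21c² − 20ab − 24b − 12bc − 10a² − 12a − 6ac)(5b + 3a + 2)    [distributive law]
= (−17a − 6 + 39c + 29ac + 21c² − 20ab − 24b − 12bc − 10a²)(5b + 3a + 2)    [combine like terms]
= −85ab − 51a² − 34a − 30b − 18a − 12 + 195bc + 117ac + 78c + 145abc + 87a²c + 58ac + 105bc² + 63ac² + 42c² − 100ab² − 60a²b − 40ab − 120b² − 72ab − 48b − 60b²c − 36abc − 24bc − 50a²b − 30a³ − 20a²    [distributive law]
= −197ab − 71a² − 52a − 78b − 12 + 171bc + 175ac + 78c + 109abc + 87a²c + 105bc² + 63ac² + 42c² − 100ab² − 110a²b − 120b² − 60b²c − 30a³    [combine like terms]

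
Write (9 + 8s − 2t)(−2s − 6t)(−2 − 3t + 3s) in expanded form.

(9 + 8s − 2t)(−2s − 6t)(−2 − 3t + 3s)
= (−18s − 54t − 16s^2 − 48st + 4st + 12t^2)(−2 − 3t + 3s)    [distributive law]
= (−18s − 54t − 16s^2 − 44st + 12t^2)(−2 − 3t + 3s)    [combine like terms]
= 36s + 54st − 54s^2 + 108t + 162t^2 − 162st + 32s^2 + 48s^2t − 48s^3 + 88st + 132st^2 − 132s^2t − 24t^2 − 36t^3 + 36st^2    [distributive law]
= 36s − 20st − 22s^2 + 108t + 138t^2 − 84s^2t − 48s^3 + 168st^2 − 36t^3    [combine like terms]

36s − 20st − 22s^2 + 108t + 138t^2 − 84s^2t − 48s^3 + 168st^2 − 36t^3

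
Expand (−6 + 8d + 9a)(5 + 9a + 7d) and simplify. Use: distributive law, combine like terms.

(−6 + 8d + 9a)(5 + 9a + 7d)
= −30 − 54a − 42d + 40d + 72ad + 56d^2 + 45a + 81a^2 + 63ad    [distributive law]
= −30 − 9a − 2d + 135ad + 56d^2 + 81a^2    [combine like terms]

−30 − 9a − 2d + 135ad + 56d^2 + 81a^2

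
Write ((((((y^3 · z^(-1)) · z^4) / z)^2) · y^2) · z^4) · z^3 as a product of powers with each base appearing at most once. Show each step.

((((((y^3 · z^(-1)) · z^4) / z)^2) · y^2) · z^4) · z^3
= ((((((y^3 · z^(-1)) · z^4)^2) / (z^2)) · y^2) · z^4) · z^3    [power of a quotient]
= ((((((y^3 · z^(-1))^2) · ((z^4)^2)) / (z^2)) · y^2) · z^4) · z^3    [power of a product]
= (((((((y^3)^2) · ((z^(-1))^2)) · ((z^4)^2)) / (z^2)) · y^2) · z^4) · z^3    [power of a product]
= (((((y^6 · ((z^(-1))^2)) · ((z^4)^2)) / (z^2)) · y^2) · z^4) · z^3    [power of a power]
= (((((y^6 · z^(-2)) · ((z^4)^2)) / (z^2)) · y^2) · z^4) · z^3    [power of a power]
= (((((y^6 · z^(-2)) · z^8) / (z^2)) · y^2) · z^4) · z^3    [power of a power]
= y^8z^11    [quotient of powers; product of powers]

y^8z^11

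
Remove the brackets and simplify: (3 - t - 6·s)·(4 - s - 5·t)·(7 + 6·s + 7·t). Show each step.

(3 - t - 6·s)·(4 - s - 5·t)·(7 + 6·s + 7·t)
= (12 - 3·s - 15·t - 4·t + s·t + 5·t^2 - 24·s + 6·s^2 + 30·s·t)·(7 + 6·s + 7·t)    [distributive law]
= (12 - 27·s - 19·t + 31·s·t + 5·t^2 + 6·s^2)·(7 + 6·s + 7·t)    [combine like terms]
= 84 + 72·s + 84·t - 189·s - 162·s^2 - 189·s·t - 133·t - 114·s·t - 133·t^2 + 217·s·t + 186·s^2·t + 217·s·t^2 + 35·t^2 + 30·s·t^2 + 35·t^3 + 42·s^2 + 36·s^3 + 42·s^2·t    [distributive law]
= 84 - 117·s - 49·t - 120·s^2 - 86·s·t - 98·t^2 + 228·s^2·t + 247·s·t^2 + 35·t^3 + 36·s^3    [combine like terms]

84 - 117·s - 49·t - 120·s^2 - 86·s·t - 98·t^2 + 228·s^2·t + 247·s·t^2 + 35·t^3 + 36·s^3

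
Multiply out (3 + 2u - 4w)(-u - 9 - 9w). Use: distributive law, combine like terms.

-21u - 27 + 9w - 2u² - 14uw + 36w²

(3 + 2u - 4w)(-u - 9 - 9w)
= -3u - 27 - 27w - 2u² - 18u - 18uw + 4uw + 36w + 36w²    [distributive law]
= -21u - 27 + 9w - 2u² - 14uw + 36w²    [combine like terms]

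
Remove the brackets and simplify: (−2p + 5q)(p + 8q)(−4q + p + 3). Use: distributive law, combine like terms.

−3p^2q − 2p^3 − 6p^2 + 84pq^2 − 33pq − 160q^3 + 120q^2

(−2p + 5q)(p + 8q)(−4q + p + 3)
= (−2p^2 − 16pq + 5pq + 40q^2)(−4q + p + 3)    [distributive law]
= (−2p^2 − 11pq + 40q^2)(−4q + p + 3)    [combine like terms]
= 8p^2q − 2p^3 − 6p^2 + 44pq^2 − 11p^2q − 33pq − 160q^3 + 40pq^2 + 120q^2    [distributive law]
= −3p^2q − 2p^3 − 6p^2 + 84pq^2 − 33pq − 160q^3 + 120q^2    [combine like terms]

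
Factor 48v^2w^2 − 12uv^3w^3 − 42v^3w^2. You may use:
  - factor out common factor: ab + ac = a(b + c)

6v^2w^2(8 − 2uvw − 7v)

48v^2w^2 − 12uv^3w^3 − 42v^3w^2
= 6(8v^2w^2 − 2uv^3w^3 − 7v^3w^2)    [factor out 6]
= 6v^2w^2(8 − 2uvw − 7v)    [factor out v^2w^2]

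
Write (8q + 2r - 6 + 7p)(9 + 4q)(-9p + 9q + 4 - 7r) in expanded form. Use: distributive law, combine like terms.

247pq + 560q² - 294q - 142qr - 36pq² + 288q³ - 152q²r - 603pr + 450r - 126r² - 268pqr - 56qr² + 738p - 216 - 567p² - 252p²q

(8q + 2r - 6 + 7p)(9 + 4q)(-9p + 9q + 4 - 7r)
= (72q + 32q² + 18r + 8qr - 54 - 24q + 63p + 28pq)(-9p + 9q + 4 - 7r)    [distributive law]
= (48q + 32q² + 18r + 8qr - 54 + 63p + 28pq)(-9p + 9q + 4 - 7r)    [combine like terms]
= -432pq + 432q² + 192q - 336qr - 288pq² + 288q³ + 128q² - 224q²r - 162pr + 162qr + 72r - 126r² - 72pqr + 72q²r + 32qr - 56qr² + 486p - 486q - 216 + 378r - 567p² + 567pq + 252p - 441pr - 252p²q + 252pq² + 112pq - 196pqr    [distributive law]
= 247pq + 560q² - 294q - 142qr - 36pq² + 288q³ - 152q²r - 603pr + 450r - 126r² - 268pqr - 56qr² + 738p - 216 - 567p² - 252p²q    [combine like terms]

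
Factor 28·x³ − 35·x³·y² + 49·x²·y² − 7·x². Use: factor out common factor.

28·x³ − 35·x³·y² + 49·x²·y² − 7·x²
= 7(4·x³ − 5·x³·y² + 7·x²·y² − x²)    [factor out 7]
= 7·x²(4·x − 5·x·y² + 7·y² − 1)    [factor out x²]

7·x²(4·x − 5·x·y² + 7·y² − 1)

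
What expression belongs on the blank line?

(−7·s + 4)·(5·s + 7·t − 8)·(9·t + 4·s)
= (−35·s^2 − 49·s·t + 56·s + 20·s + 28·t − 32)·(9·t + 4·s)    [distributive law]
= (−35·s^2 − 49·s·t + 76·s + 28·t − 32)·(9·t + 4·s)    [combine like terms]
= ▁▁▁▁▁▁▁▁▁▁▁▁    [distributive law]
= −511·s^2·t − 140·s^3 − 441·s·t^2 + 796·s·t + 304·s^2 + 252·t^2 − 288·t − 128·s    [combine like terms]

Applying distributive law to the line above:

−315·s^2·t − 140·s^3 − 441·s·t^2 − 196·s^2·t + 684·s·t + 304·s^2 + 252·t^2 + 112·s·t − 288·t − 128·s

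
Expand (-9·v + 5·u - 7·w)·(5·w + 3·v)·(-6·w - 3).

(-9·v + 5·u - 7·w)·(5·w + 3·v)·(-6·w - 3)
= (-45·v·w - 27·v^2 + 25·u·w + 15·u·v - 35·w^2 - 21·v·w)·(-6·w - 3)    [distributive law]
= (-66·v·w - 27·v^2 + 25·u·w + 15·u·v - 35·w^2)·(-6·w - 3)    [combine like terms]
= 396·v·w^2 + 198·v·w + 162·v^2·w + 81·v^2 - 150·u·w^2 - 75·u·w - 90·u·v·w - 45·u·v + 210·w^3 + 105·w^2    [distributive law]

396·v·w^2 + 198·v·w + 162·v^2·w + 81·v^2 - 150·u·w^2 - 75·u·w - 90·u·v·w - 45·u·v + 210·w^3 + 105·w^2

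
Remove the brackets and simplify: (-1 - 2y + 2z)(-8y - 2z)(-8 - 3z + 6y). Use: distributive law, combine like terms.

-64y + 84yz - 80y^2 - 16z + 26z^2 - 120y^2z + 96y^3 + 12yz^2 + 12z^3

(-1 - 2y + 2z)(-8y - 2z)(-8 - 3z + 6y)
= (8y + 2z + 16y^2 + 4yz - 16yz - 4z^2)(-8 - 3z + 6y)    [distributive law]
= (8y + 2z + 16y^2 - 12yz - 4z^2)(-8 - 3z + 6y)    [combine like terms]
= -64y - 24yz + 48y^2 - 16z - 6z^2 + 12yz - 128y^2 - 48y^2z + 96y^3 + 96yz + 36yz^2 - 72y^2z + 32z^2 + 12z^3 - 24yz^2    [distributive law]
= -64y + 84yz - 80y^2 - 16z + 26z^2 - 120y^2z + 96y^3 + 12yz^2 + 12z^3    [combine like terms]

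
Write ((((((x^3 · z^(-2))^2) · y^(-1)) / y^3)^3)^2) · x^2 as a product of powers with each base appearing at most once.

((((((x^3 · z^(-2))^2) · y^(-1)) / y^3)^3)^2) · x^2
= (((((x^3 · z^(-2))^2) · y^(-1)) / y^3)^6) · x^2    [power of a power]
= (((((x^3 · z^(-2))^2) · y^(-1))^6) / ((y^3)^6)) · x^2    [power of a quotient]
= (((((x^3 · z^(-2))^2)^6) · ((y^(-1))^6)) / ((y^3)^6)) · x^2    [power of a product]
= ((((x^3 · z^(-2))^12) · ((y^(-1))^6)) / ((y^3)^6)) · x^2    [power of a power]
= (((((x^3)^12) · ((z^(-2))^12)) · ((y^(-1))^6)) / ((y^3)^6)) · x^2    [power of a product]
= (((x^36 · ((z^(-2))^12)) · ((y^(-1))^6)) / ((y^3)^6)) · x^2    [power of a power]
= (((x^36 · z^(-24)) · ((y^(-1))^6)) / ((y^3)^6)) · x^2    [power of a power]
= (((x^36 · z^(-24)) · y^(-6)) / ((y^3)^6)) · x^2    [power of a power]
= (((x^36 · z^(-24)) · y^(-6)) / y^18) · x^2    [power of a power]
= x^38y^(-24)z^(-24)    [quotient of powers; product of powers]

x^38y^(-24)z^(-24)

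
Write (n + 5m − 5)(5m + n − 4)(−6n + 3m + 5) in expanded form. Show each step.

−57mn^2 − 120m^2n + 293mn − 6n^3 + 59n^2 − 165n + 75m^3 − 10m^2 − 165m + 100

(n + 5m − 5)(5m + n − 4)(−6n + 3m + 5)
= (5mn + n^2 − 4n + 25m^2 + 5mn − 20m − 25m − 5n + 20)(−6n + 3m + 5)    [distributive law]
= (10mn + n^2 − 9n + 25m^2 − 45m + 20)(−6n + 3m + 5)    [combine like terms]
= −60mn^2 + 30m^2n + 50mn − 6n^3 + 3mn^2 + 5n^2 + 54n^2 − 27mn − 45n − 150m^2n + 75m^3 + 125m^2 + 270mn − 135m^2 − 225m − 120n + 60m + 100    [distributive law]
= −57mn^2 − 120m^2n + 293mn − 6n^3 + 59n^2 − 165n + 75m^3 − 10m^2 − 165m + 100    [combine like terms]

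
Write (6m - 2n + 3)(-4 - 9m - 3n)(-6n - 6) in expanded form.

306mn + 306m + 324m²n + 324m² - 30n² + 78n - 36n³ + 72

(6m - 2n + 3)(-4 - 9m - 3n)(-6n - 6)
= (-24m - 54m² - 18mn + 8n + 18mn + 6n² - 12 - 27m - 9n)(-6n - 6)    [distributive law]
= (-51m - 54m² - n + 6n² - 12)(-6n - 6)    [combine like terms]
= 306mn + 306m + 324m²n + 324m² + 6n² + 6n - 36n³ - 36n² + 72n + 72    [distributive law]
= 306mn + 306m + 324m²n + 324m² - 30n² + 78n - 36n³ + 72    [combine like terms]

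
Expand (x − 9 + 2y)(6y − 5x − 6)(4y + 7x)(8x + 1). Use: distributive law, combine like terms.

(x − 9 + 2y)(6y − 5x − 6)(4y + 7x)(8x + 1)
= (6xy − 5x² − 6x − 54y + 45x + 54 + 12y² − 10xy − 12y)(4y + 7x)(8x + 1)    [distributive law]
= (−4xy − 5x² + 39x − 66y + 54 + 12y²)(4y + 7x)(8x + 1)    [combine like terms]
= (−16xy² − 28x²y − 20x²y − 35x³ + 156xy + 273x² − 264y² − 462xy + 216y + 378x + 48y³ + 84xy²)(8x + 1)    [distributive law]
= (68xy² − 48x²y − 35x³ − 306xy + 273x² − 264y² + 216y + 378x + 48y³)(8x + 1)    [combine like terms]
= 544x²y² + 68xy² − 384x³y − 48x²y − 280x⁴ − 35x³ − 2448x²y − 306xy + 2184x³ + 273x² − 2112xy² − 264y² + 1728xy + 216y + 3024x² + 378x + 384xy³ + 48y³    [distributive law]
= 544x²y² − 2044xy² − 384x³y − 2496x²y − 280x⁴ + 2149x³ + 1422xy + 3297x² − 264y² + 216y + 378x + 384xy³ + 48y³    [combine like terms]

544x²y² − 2044xy² − 384x³y − 2496x²y − 280x⁴ + 2149x³ + 1422xy + 3297x² − 264y² + 216y + 378x + 384xy³ + 48y³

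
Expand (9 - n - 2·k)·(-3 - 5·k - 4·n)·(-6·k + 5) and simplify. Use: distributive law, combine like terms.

(9 - n - 2·k)·(-3 - 5·k - 4·n)·(-6·k + 5)
= (-27 - 45·k - 36·n + 3·n + 5·k·n + 4·n^2 + 6·k + 10·k^2 + 8·k·n)·(-6·k + 5)    [distributive law]
= (-27 - 39·k - 33·n + 13·k·n + 4·n^2 + 10·k^2)·(-6·k + 5)    [combine like terms]
= 162·k - 135 + 234·k^2 - 195·k + 198·k·n - 165·n - 78·k^2·n + 65·k·n - 24·k·n^2 + 20·n^2 - 60·k^3 + 50·k^2    [distributive law]
= -33·k - 135 + 284·k^2 + 263·k·n - 165·n - 78·k^2·n - 24·k·n^2 + 20·n^2 - 60·k^3    [combine like terms]

-33·k - 135 + 284·k^2 + 263·k·n - 165·n - 78·k^2·n - 24·k·n^2 + 20·n^2 - 60·k^3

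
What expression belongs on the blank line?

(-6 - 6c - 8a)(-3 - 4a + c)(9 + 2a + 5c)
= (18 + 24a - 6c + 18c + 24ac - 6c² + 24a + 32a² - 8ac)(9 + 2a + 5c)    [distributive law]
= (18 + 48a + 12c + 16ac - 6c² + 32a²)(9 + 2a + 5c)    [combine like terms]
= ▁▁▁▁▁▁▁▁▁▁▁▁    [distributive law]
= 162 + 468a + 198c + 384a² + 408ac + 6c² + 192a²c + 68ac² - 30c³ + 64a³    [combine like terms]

After distributive law, the bracketed line is:

162 + 36a + 90c + 432a + 96a² + 240ac + 108c + 24ac + 60c² + 144ac + 32a²c + 80ac² - 54c² - 12ac² - 30c³ + 288a² + 64a³ + 160a²c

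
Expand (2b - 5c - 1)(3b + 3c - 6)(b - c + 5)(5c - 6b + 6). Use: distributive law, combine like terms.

(2b - 5c - 1)(3b + 3c - 6)(b - c + 5)(5c - 6b + 6)
= (6b² + 6bc - 12b - 15bc - 15c² + 30c - 3b - 3c + 6)(b - c + 5)(5c - 6b + 6)    [distributive law]
= (6b² - 9bc - 15b - 15c² + 27c + 6)(b - c + 5)(5c - 6b + 6)    [combine like terms]
= (6b³ - 6b²c + 30b² - 9b²c + 9bc² - 45bc - 15b² + 15bc - 75b - 15bc² + 15c³ - 75c² + 27bc - 27c² + 135c + 6b - 6c + 30)(5c - 6b + 6)    [distributive law]
= (6b³ - 15b²c + 15b² - 6bc² - 3bc - 69b + 15c³ - 102c² + 129c + 30)(5c - 6b + 6)    [combine like terms]
= 30b³c - 36b⁴ + 36b³ - 75b²c² + 90b³c - 90b²c + 75b²c - 90b³ + 90b² - 30bc³ + 36b²c² - 36bc² - 15bc² + 18b²c - 18bc - 345bc + 414b² - 414b + 75c⁴ - 90bc³ + 90c³ - 510c³ + 612bc² - 612c² + 645c² - 774bc + 774c + 150c - 180b + 180    [distributive law]
= 120b³c - 36b⁴ - 54b³ - 39b²c² + 3b²c + 504b² - 120bc³ + 561bc² - 1137bc - 594b + 75c⁴ - 420c³ + 33c² + 924c + 180    [combine like terms]

120b³c - 36b⁴ - 54b³ - 39b²c² + 3b²c + 504b² - 120bc³ + 561bc² - 1137bc - 594b + 75c⁴ - 420c³ + 33c² + 924c + 180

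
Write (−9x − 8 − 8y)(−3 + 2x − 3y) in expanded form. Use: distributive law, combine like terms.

11x − 18x^2 + 11xy + 24 + 48y + 24y^2

(−9x − 8 − 8y)(−3 + 2x − 3y)
= 27x − 18x^2 + 27xy + 24 − 16x + 24y + 24y − 16xy + 24y^2    [distributive law]
= 11x − 18x^2 + 11xy + 24 + 48y + 24y^2    [combine like terms]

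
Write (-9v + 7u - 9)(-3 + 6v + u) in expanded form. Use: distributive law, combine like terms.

(-9v + 7u - 9)(-3 + 6v + u)
= 27v - 54v^2 - 9uv - 21u + 42uv + 7u^2 + 27 - 54v - 9u    [distributive law]
= -27v - 54v^2 + 33uv - 30u + 7u^2 + 27    [combine like terms]

-27v - 54v^2 + 33uv - 30u + 7u^2 + 27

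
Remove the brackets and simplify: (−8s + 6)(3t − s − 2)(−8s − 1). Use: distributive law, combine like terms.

192s^2t − 120st − 64s^3 − 88s^2 + 86s − 18t + 12

(−8s + 6)(3t − s − 2)(−8s − 1)
= (−24st + 8s^2 + 16s + 18t − 6s − 12)(−8s − 1)    [distributive law]
= (−24st + 8s^2 + 10s + 18t − 12)(−8s − 1)    [combine like terms]
= 192s^2t + 24st − 64s^3 − 8s^2 − 80s^2 − 10s − 144st − 18t + 96s + 12    [distributive law]
= 192s^2t − 120st − 64s^3 − 88s^2 + 86s − 18t + 12    [combine like terms]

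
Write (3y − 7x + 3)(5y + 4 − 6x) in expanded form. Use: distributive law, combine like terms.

(3y − 7x + 3)(5y + 4 − 6x)
= 15y^2 + 12y − 18xy − 35xy − 28x + 42x^2 + 15y + 12 − 18x    [distributive law]
= 15y^2 + 27y − 53xy − 46x + 42x^2 + 12    [combine like terms]

15y^2 + 27y − 53xy − 46x + 42x^2 + 12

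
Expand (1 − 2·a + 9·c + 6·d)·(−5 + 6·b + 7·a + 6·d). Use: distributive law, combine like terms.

−5 + 6·b + 17·a − 24·d − 12·a·b − 14·a^2 + 30·a·d − 45·c + 54·b·c + 63·a·c + 54·c·d + 36·b·d + 36·d^2

(1 − 2·a + 9·c + 6·d)·(−5 + 6·b + 7·a + 6·d)
= −5 + 6·b + 7·a + 6·d + 10·a − 12·a·b − 14·a^2 − 12·a·d − 45·c + 54·b·c + 63·a·c + 54·c·d − 30·d + 36·b·d + 42·a·d + 36·d^2    [distributive law]
= −5 + 6·b + 17·a − 24·d − 12·a·b − 14·a^2 + 30·a·d − 45·c + 54·b·c + 63·a·c + 54·c·d + 36·b·d + 36·d^2    [combine like terms]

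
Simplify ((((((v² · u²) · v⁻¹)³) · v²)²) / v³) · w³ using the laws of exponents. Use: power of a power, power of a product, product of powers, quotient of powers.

((((((v² · u²) · v⁻¹)³) · v²)²) / v³) · w³
= ((((((v² · u²) · v⁻¹)³)²) · ((v²)²)) / v³) · w³    [power of a product]
= (((((v² · u²) · v⁻¹)⁶) · ((v²)²)) / v³) · w³    [power of a power]
= (((((v² · u²)⁶) · ((v⁻¹)⁶)) · ((v²)²)) / v³) · w³    [power of a product]
= ((((((v²)⁶) · ((u²)⁶)) · ((v⁻¹)⁶)) · ((v²)²)) / v³) · w³    [power of a product]
= ((((v¹² · ((u²)⁶)) · ((v⁻¹)⁶)) · ((v²)²)) / v³) · w³    [power of a power]
= ((((v¹² · u¹²) · ((v⁻¹)⁶)) · ((v²)²)) / v³) · w³    [power of a power]
= ((((v¹² · u¹²) · v⁻⁶) · ((v²)²)) / v³) · w³    [power of a power]
= ((((v¹² · u¹²) · v⁻⁶) · v⁴) / v³) · w³    [power of a power]
= u¹²v⁷w³    [quotient of powers; product of powers]

u¹²v⁷w³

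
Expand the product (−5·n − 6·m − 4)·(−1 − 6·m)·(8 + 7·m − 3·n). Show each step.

28·n + 185·m·n − 15·n² + 102·m²·n − 90·m·n² + 268·m + 498·m² + 252·m³ + 32

(−5·n − 6·m − 4)·(−1 − 6·m)·(8 + 7·m − 3·n)
= (5·n + 30·m·n + 6·m + 36·m² + 4 + 24·m)·(8 + 7·m − 3·n)    [distributive law]
= (5·n + 30·m·n + 30·m + 36·m² + 4)·(8 + 7·m − 3·n)    [combine like terms]
= 40·n + 35·m·n − 15·n² + 240·m·n + 210·m²·n − 90·m·n² + 240·m + 210·m² − 90·m·n + 288·m² + 252·m³ − 108·m²·n + 32 + 28·m − 12·n    [distributive law]
= 28·n + 185·m·n − 15·n² + 102·m²·n − 90·m·n² + 268·m + 498·m² + 252·m³ + 32    [combine like terms]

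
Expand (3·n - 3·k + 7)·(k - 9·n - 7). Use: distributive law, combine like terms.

30·k·n - 27·n^2 - 84·n - 3·k^2 + 28·k - 49

(3·n - 3·k + 7)·(k - 9·n - 7)
= 3·k·n - 27·n^2 - 21·n - 3·k^2 + 27·k·n + 21·k + 7·k - 63·n - 49    [distributive law]
= 30·k·n - 27·n^2 - 84·n - 3·k^2 + 28·k - 49    [combine like terms]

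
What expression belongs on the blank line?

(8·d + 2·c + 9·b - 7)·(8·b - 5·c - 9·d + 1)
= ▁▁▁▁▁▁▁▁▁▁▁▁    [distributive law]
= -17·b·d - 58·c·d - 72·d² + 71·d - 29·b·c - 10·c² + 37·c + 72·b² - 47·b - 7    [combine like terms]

By distributive law:

64·b·d - 40·c·d - 72·d² + 8·d + 16·b·c - 10·c² - 18·c·d + 2·c + 72·b² - 45·b·c - 81·b·d + 9·b - 56·b + 35·c + 63·d - 7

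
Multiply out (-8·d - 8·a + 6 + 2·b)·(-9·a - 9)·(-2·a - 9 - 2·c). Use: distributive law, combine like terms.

-144·a^2·d - 792·a·d - 144·a·c·d - 648·d - 144·c·d - 144·a^3 - 684·a^2 - 144·a^2·c - 54·a - 36·a·c + 486 + 108·c + 36·a^2·b + 198·a·b + 36·a·b·c + 162·b + 36·b·c

(-8·d - 8·a + 6 + 2·b)·(-9·a - 9)·(-2·a - 9 - 2·c)
= (72·a·d + 72·d + 72·a^2 + 72·a - 54·a - 54 - 18·a·b - 18·b)·(-2·a - 9 - 2·c)    [distributive law]
= (72·a·d + 72·d + 72·a^2 + 18·a - 54 - 18·a·b - 18·b)·(-2·a - 9 - 2·c)    [combine like terms]
= -144·a^2·d - 648·a·d - 144·a·c·d - 144·a·d - 648·d - 144·c·d - 144·a^3 - 648·a^2 - 144·a^2·c - 36·a^2 - 162·a - 36·a·c + 108·a + 486 + 108·c + 36·a^2·b + 162·a·b + 36·a·b·c + 36·a·b + 162·b + 36·b·c    [distributive law]
= -144·a^2·d - 792·a·d - 144·a·c·d - 648·d - 144·c·d - 144·a^3 - 684·a^2 - 144·a^2·c - 54·a - 36·a·c + 486 + 108·c + 36·a^2·b + 198·a·b + 36·a·b·c + 162·b + 36·b·c    [combine like terms]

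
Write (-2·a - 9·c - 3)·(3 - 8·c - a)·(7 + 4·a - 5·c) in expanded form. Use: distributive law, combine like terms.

-57·a + 2·a^2 + 178·a·c + 90·a^2·c + 163·a·c^2 + 8·a^3 + 24·c + 519·c^2 - 360·c^3 - 63

(-2·a - 9·c - 3)·(3 - 8·c - a)·(7 + 4·a - 5·c)
= (-6·a + 16·a·c + 2·a^2 - 27·c + 72·c^2 + 9·a·c - 9 + 24·c + 3·a)·(7 + 4·a - 5·c)    [distributive law]
= (-3·a + 25·a·c + 2·a^2 - 3·c + 72·c^2 - 9)·(7 + 4·a - 5·c)    [combine like terms]
= -21·a - 12·a^2 + 15·a·c + 175·a·c + 100·a^2·c - 125·a·c^2 + 14·a^2 + 8·a^3 - 10·a^2·c - 21·c - 12·a·c + 15·c^2 + 504·c^2 + 288·a·c^2 - 360·c^3 - 63 - 36·a + 45·c    [distributive law]
= -57·a + 2·a^2 + 178·a·c + 90·a^2·c + 163·a·c^2 + 8·a^3 + 24·c + 519·c^2 - 360·c^3 - 63    [combine like terms]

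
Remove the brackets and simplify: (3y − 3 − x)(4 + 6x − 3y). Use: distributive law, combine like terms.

21y + 21xy − 9y^2 − 12 − 22x − 6x^2

(3y − 3 − x)(4 + 6x − 3y)
= 12y + 18xy − 9y^2 − 12 − 18x + 9y − 4x − 6x^2 + 3xy    [distributive law]
= 21y + 21xy − 9y^2 − 12 − 22x − 6x^2    [combine like terms]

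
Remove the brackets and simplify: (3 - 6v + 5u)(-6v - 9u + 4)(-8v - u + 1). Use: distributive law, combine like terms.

(3 - 6v + 5u)(-6v - 9u + 4)(-8v - u + 1)
= (-18v - 27u + 12 + 36v^2 + 54uv - 24v - 30uv - 45u^2 + 20u)(-8v - u + 1)    [distributive law]
= (-42v - 7u + 12 + 36v^2 + 24uv - 45u^2)(-8v - u + 1)    [combine like terms]
= 336v^2 + 42uv - 42v + 56uv + 7u^2 - 7u - 96v - 12u + 12 - 288v^3 - 36uv^2 + 36v^2 - 192uv^2 - 24u^2v + 24uv + 360u^2v + 45u^3 - 45u^2    [distributive law]
= 372v^2 + 122uv - 138v - 38u^2 - 19u + 12 - 288v^3 - 228uv^2 + 336u^2v + 45u^3    [combine like terms]

372v^2 + 122uv - 138v - 38u^2 - 19u + 12 - 288v^3 - 228uv^2 + 336u^2v + 45u^3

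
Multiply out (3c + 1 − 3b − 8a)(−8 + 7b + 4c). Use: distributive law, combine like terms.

−20c + 9bc + 12c² − 8 + 31b − 21b² + 64a − 56ab − 32ac

(3c + 1 − 3b − 8a)(−8 + 7b + 4c)
= −24c + 21bc + 12c² − 8 + 7b + 4c + 24b − 21b² − 12bc + 64a − 56ab − 32ac    [distributive law]
= −20c + 9bc + 12c² − 8 + 31b − 21b² + 64a − 56ab − 32ac    [combine like terms]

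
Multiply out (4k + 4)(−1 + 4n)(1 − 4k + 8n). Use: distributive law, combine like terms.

12k + 16k² − 80kn − 64k²n + 128kn² − 4 − 16n + 128n²

(4k + 4)(−1 + 4n)(1 − 4k + 8n)
= (−4k + 16kn − 4 + 16n)(1 − 4k + 8n)    [distributive law]
= −4k + 16k² − 32kn + 16kn − 64k²n + 128kn² − 4 + 16k − 32n + 16n − 64kn + 128n²    [distributive law]
= 12k + 16k² − 80kn − 64k²n + 128kn² − 4 − 16n + 128n²    [combine like terms]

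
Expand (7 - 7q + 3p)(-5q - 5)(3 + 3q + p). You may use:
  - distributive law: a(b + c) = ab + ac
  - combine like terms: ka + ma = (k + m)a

-105 - 105q - 80p + 105q^2 + 105q^3 - 10pq^2 - 90pq - 15p^2q - 15p^2

(7 - 7q + 3p)(-5q - 5)(3 + 3q + p)
= (-35q - 35 + 35q^2 + 35q - 15pq - 15p)(3 + 3q + p)    [distributive law]
= (-35 + 35q^2 - 15pq - 15p)(3 + 3q + p)    [combine like terms]
= -105 - 105q - 35p + 105q^2 + 105q^3 + 35pq^2 - 45pq - 45pq^2 - 15p^2q - 45p - 45pq - 15p^2    [distributive law]
= -105 - 105q - 80p + 105q^2 + 105q^3 - 10pq^2 - 90pq - 15p^2q - 15p^2    [combine like terms]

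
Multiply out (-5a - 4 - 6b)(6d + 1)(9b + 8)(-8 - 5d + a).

1881abd + 1350abd^2 - 270a^2bd + 1928ad + 1200ad^2 - 240a^2d + 276ab - 45a^2b + 288a - 40a^2 + 4452bd + 2520bd^2 + 1696d + 960d^2 + 672b + 256 + 2862b^2d + 1620b^2d^2 - 324ab^2d + 432b^2 - 54ab^2

(-5a - 4 - 6b)(6d + 1)(9b + 8)(-8 - 5d + a)
= (-30ad - 5a - 24d - 4 - 36bd - 6b)(9b + 8)(-8 - 5d + a)    [distributive law]
= (-270abd - 240ad - 45ab - 40a - 216bd - 192d - 36b - 32 - 324b^2d - 288bd - 54b^2 - 48b)(-8 - 5d + a)    [distributive law]
= (-270abd - 240ad - 45ab - 40a - 504bd - 192d - 84b - 32 - 324b^2d - 54b^2)(-8 - 5d + a)    [combine like terms]
= 2160abd + 1350abd^2 - 270a^2bd + 1920ad + 1200ad^2 - 240a^2d + 360ab + 225abd - 45a^2b + 320a + 200ad - 40a^2 + 4032bd + 2520bd^2 - 504abd + 1536d + 960d^2 - 192ad + 672b + 420bd - 84ab + 256 + 160d - 32a + 2592b^2d + 1620b^2d^2 - 324ab^2d + 432b^2 + 270b^2d - 54ab^2    [distributive law]
= 1881abd + 1350abd^2 - 270a^2bd + 1928ad + 1200ad^2 - 240a^2d + 276ab - 45a^2b + 288a - 40a^2 + 4452bd + 2520bd^2 + 1696d + 960d^2 + 672b + 256 + 2862b^2d + 1620b^2d^2 - 324ab^2d + 432b^2 - 54ab^2    [combine like terms]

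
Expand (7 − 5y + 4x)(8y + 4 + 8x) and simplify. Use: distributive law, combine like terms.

36y + 28 + 72x − 40y² − 8xy + 32x²

(7 − 5y + 4x)(8y + 4 + 8x)
= 56y + 28 + 56x − 40y² − 20y − 40xy + 32xy + 16x + 32x²    [distributive law]
= 36y + 28 + 72x − 40y² − 8xy + 32x²    [combine like terms]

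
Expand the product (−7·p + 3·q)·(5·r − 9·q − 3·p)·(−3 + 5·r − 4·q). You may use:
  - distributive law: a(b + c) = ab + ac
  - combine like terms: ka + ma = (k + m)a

(−7·p + 3·q)·(5·r − 9·q − 3·p)·(−3 + 5·r − 4·q)
= (−35·p·r + 63·p·q + 21·p² + 15·q·r − 27·q² − 9·p·q)·(−3 + 5·r − 4·q)    [distributive law]
= (−35·p·r + 54·p·q + 21·p² + 15·q·r − 27·q²)·(−3 + 5·r − 4·q)    [combine like terms]
= 105·p·r − 175·p·r² + 140·p·q·r − 162·p·q + 270·p·q·r − 216·p·q² − 63·p² + 105·p²·r − 84·p²·q − 45·q·r + 75·q·r² − 60·q²·r + 81·q² − 135·q²·r + 108·q³    [distributive law]
= 105·p·r − 175·p·r² + 410·p·q·r − 162·p·q − 216·p·q² − 63·p² + 105·p²·r − 84·p²·q − 45·q·r + 75·q·r² − 195·q²·r + 81·q² + 108·q³    [combine like terms]

105·p·r − 175·p·r² + 410·p·q·r − 162·p·q − 216·p·q² − 63·p² + 105·p²·r − 84·p²·q − 45·q·r + 75·q·r² − 195·q²·r + 81·q² + 108·q³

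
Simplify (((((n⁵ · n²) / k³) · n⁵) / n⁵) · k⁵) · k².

k⁴n⁷

(((((n⁵ · n²) / k³) · n⁵) / n⁵) · k⁵) · k²
= ((((n⁷ / k³) · n⁵) / n⁵) · k⁵) · k²    [product of powers]
= k⁴n⁷    [quotient of powers; product of powers]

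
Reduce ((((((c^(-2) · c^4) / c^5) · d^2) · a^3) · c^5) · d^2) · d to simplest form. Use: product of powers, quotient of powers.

a^3·c^2·d^5

((((((c^(-2) · c^4) / c^5) · d^2) · a^3) · c^5) · d^2) · d
= (((((c^2 / c^5) · d^2) · a^3) · c^5) · d^2) · d    [product of powers]
= ((((c^(-3) · d^2) · a^3) · c^5) · d^2) · d    [quotient of powers]
= a^3·c^2·d^5    [product of powers]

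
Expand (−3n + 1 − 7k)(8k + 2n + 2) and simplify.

−38kn − 6n² − 4n − 6k + 2 − 56k²

(−3n + 1 − 7k)(8k + 2n + 2)
= −24kn − 6n² − 6n + 8k + 2n + 2 − 56k² − 14kn − 14k    [distributive law]
= −38kn − 6n² − 4n − 6k + 2 − 56k²    [combine like terms]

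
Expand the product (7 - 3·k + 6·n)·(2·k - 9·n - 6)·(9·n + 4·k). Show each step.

(7 - 3·k + 6·n)·(2·k - 9·n - 6)·(9·n + 4·k)
= (14·k - 63·n - 42 - 6·k^2 + 27·k·n + 18·k + 12·k·n - 54·n^2 - 36·n)·(9·n + 4·k)    [distributive law]
= (32·k - 99·n - 42 - 6·k^2 + 39·k·n - 54·n^2)·(9·n + 4·k)    [combine like terms]
= 288·k·n + 128·k^2 - 891·n^2 - 396·k·n - 378·n - 168·k - 54·k^2·n - 24·k^3 + 351·k·n^2 + 156·k^2·n - 486·n^3 - 216·k·n^2    [distributive law]
= -108·k·n + 128·k^2 - 891·n^2 - 378·n - 168·k + 102·k^2·n - 24·k^3 + 135·k·n^2 - 486·n^3    [combine like terms]

-108·k·n + 128·k^2 - 891·n^2 - 378·n - 168·k + 102·k^2·n - 24·k^3 + 135·k·n^2 - 486·n^3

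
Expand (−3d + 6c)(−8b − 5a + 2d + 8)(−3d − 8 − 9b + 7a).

(−3d + 6c)(−8b − 5a + 2d + 8)(−3d − 8 − 9b + 7a)
= (24bd + 15ad − 6d^2 − 24d − 48bc − 30ac + 12cd + 48c)(−3d − 8 − 9b + 7a)    [distributive law]
= −72bd^2 − 192bd − 216b^2d + 168abd − 45ad^2 − 120ad − 135abd + 105a^2d + 18d^3 + 48d^2 + 54bd^2 − 42ad^2 + 72d^2 + 192d + 216bd − 168ad + 144bcd + 384bc + 432b^2c − 336abc + 90acd + 240ac + 270abc − 210a^2c − 36cd^2 − 96cd − 108bcd + 84acd − 144cd − 384c − 432bc + 336ac    [distributive law]
= −18bd^2 + 24bd − 216b^2d + 33abd − 87ad^2 − 288ad + 105a^2d + 18d^3 + 120d^2 + 192d + 36bcd − 48bc + 432b^2c − 66abc + 174acd + 576ac − 210a^2c − 36cd^2 − 240cd − 384c    [combine like terms]

−18bd^2 + 24bd − 216b^2d + 33abd − 87ad^2 − 288ad + 105a^2d + 18d^3 + 120d^2 + 192d + 36bcd − 48bc + 432b^2c − 66abc + 174acd + 576ac − 210a^2c − 36cd^2 − 240cd − 384c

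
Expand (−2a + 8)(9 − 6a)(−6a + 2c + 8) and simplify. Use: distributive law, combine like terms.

(−2a + 8)(9 − 6a)(−6a + 2c + 8)
= (−18a + 12a² + 72 − 48a)(−6a + 2c + 8)    [distributive law]
= (−66a + 12a² + 72)(−6a + 2c + 8)    [combine like terms]
= 396a² − 132ac − 528a − 72a³ + 24a²c + 96a² − 432a + 144c + 576    [distributive law]
= 492a² − 132ac − 960a − 72a³ + 24a²c + 144c + 576    [combine like terms]

492a² − 132ac − 960a − 72a³ + 24a²c + 144c + 576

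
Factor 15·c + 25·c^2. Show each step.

15·c + 25·c^2
= 5(3·c + 5·c^2)    [factor out 5]
= 5·c(3 + 5·c)    [factor out c]

5·c(3 + 5·c)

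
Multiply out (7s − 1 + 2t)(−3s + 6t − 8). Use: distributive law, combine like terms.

(7s − 1 + 2t)(−3s + 6t − 8)
= −21s² + 42st − 56s + 3s − 6t + 8 − 6st + 12t² − 16t    [distributive law]
= −21s² + 36st − 53s − 22t + 8 + 12t²    [combine like terms]

−21s² + 36st − 53s − 22t + 8 + 12t²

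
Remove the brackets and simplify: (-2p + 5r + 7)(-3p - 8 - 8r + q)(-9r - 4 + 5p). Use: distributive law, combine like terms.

(-2p + 5r + 7)(-3p - 8 - 8r + q)(-9r - 4 + 5p)
= (6p² + 16p + 16pr - 2pq - 15pr - 40r - 40r² + 5qr - 21p - 56 - 56r + 7q)(-9r - 4 + 5p)    [distributive law]
= (6p² - 5p + pr - 2pq - 96r - 40r² + 5qr - 56 + 7q)(-9r - 4 + 5p)    [combine like terms]
= -54p²r - 24p² + 30p³ + 45pr + 20p - 25p² - 9pr² - 4pr + 5p²r + 18pqr + 8pq - 10p²q + 864r² + 384r - 480pr + 360r³ + 160r² - 200pr² - 45qr² - 20qr + 25pqr + 504r + 224 - 280p - 63qr - 28q + 35pq    [distributive law]
= -49p²r - 49p² + 30p³ - 439pr - 260p - 209pr² + 43pqr + 43pq - 10p²q + 1024r² + 888r + 360r³ - 45qr² - 83qr + 224 - 28q    [combine like terms]

-49p²r - 49p² + 30p³ - 439pr - 260p - 209pr² + 43pqr + 43pq - 10p²q + 1024r² + 888r + 360r³ - 45qr² - 83qr + 224 - 28q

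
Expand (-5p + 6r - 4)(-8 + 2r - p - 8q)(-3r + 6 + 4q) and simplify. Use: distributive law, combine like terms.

-228pr + 264p + 416pq + 48pr^2 - 184pqr - 15p^2r + 30p^2 + 20p^2q + 160pq^2 + 240r^2 - 432r - 608qr - 36r^3 + 192qr^2 - 192q^2r + 192 + 320q + 128q^2

(-5p + 6r - 4)(-8 + 2r - p - 8q)(-3r + 6 + 4q)
= (40p - 10pr + 5p^2 + 40pq - 48r + 12r^2 - 6pr - 48qr + 32 - 8r + 4p + 32q)(-3r + 6 + 4q)    [distributive law]
= (44p - 16pr + 5p^2 + 40pq - 56r + 12r^2 - 48qr + 32 + 32q)(-3r + 6 + 4q)    [combine like terms]
= -132pr + 264p + 176pq + 48pr^2 - 96pr - 64pqr - 15p^2r + 30p^2 + 20p^2q - 120pqr + 240pq + 160pq^2 + 168r^2 - 336r - 224qr - 36r^3 + 72r^2 + 48qr^2 + 144qr^2 - 288qr - 192q^2r - 96r + 192 + 128q - 96qr + 192q + 128q^2    [distributive law]
= -228pr + 264p + 416pq + 48pr^2 - 184pqr - 15p^2r + 30p^2 + 20p^2q + 160pq^2 + 240r^2 - 432r - 608qr - 36r^3 + 192qr^2 - 192q^2r + 192 + 320q + 128q^2    [combine like terms]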